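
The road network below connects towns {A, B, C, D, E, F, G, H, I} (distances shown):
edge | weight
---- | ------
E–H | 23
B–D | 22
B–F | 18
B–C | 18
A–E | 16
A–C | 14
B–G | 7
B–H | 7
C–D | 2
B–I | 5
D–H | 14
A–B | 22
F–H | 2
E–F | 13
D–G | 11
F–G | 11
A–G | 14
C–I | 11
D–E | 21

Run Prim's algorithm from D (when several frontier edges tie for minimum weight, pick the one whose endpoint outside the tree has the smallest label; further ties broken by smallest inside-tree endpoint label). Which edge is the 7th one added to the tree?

E-F

Prim, starting at D.
Step 1: cheapest edge leaving the tree is C–D (2); add C.
Step 2: cheapest edge leaving the tree is D–G (11); add G.
Step 3: cheapest edge leaving the tree is B–G (7); add B.
Step 4: cheapest edge leaving the tree is B–I (5); add I.
Step 5: cheapest edge leaving the tree is B–H (7); add H.
Step 6: cheapest edge leaving the tree is F–H (2); add F.
Step 7: cheapest edge leaving the tree is E–F (13); add E.
Step 8: cheapest edge leaving the tree is A–C (14); add A.
The 7th edge added is E–F.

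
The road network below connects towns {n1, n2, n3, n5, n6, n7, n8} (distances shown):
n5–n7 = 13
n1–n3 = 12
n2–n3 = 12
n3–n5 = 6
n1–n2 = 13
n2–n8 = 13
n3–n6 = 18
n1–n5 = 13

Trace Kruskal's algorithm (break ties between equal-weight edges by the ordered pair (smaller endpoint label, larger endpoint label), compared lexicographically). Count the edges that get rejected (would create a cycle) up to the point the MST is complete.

Kruskal's algorithm — process edges by increasing weight (ties by edge label):
n3–n5 (6): add. Components now {n7} {n6} {n3,n5} {n1} {n8} {n2}
n1–n3 (12): add. Components now {n7} {n6} {n1,n3,n5} {n8} {n2}
n2–n3 (12): add. Components now {n7} {n6} {n1,n2,n3,n5} {n8}
n1–n2 (13): skip — n1 and n2 already connected.
n1–n5 (13): skip — n1 and n5 already connected.
n2–n8 (13): add. Components now {n7} {n6} {n1,n2,n3,n5,n8}
n5–n7 (13): add. Components now {n1,n2,n3,n5,n7,n8} {n6}
n3–n6 (18): add. Components now {n1,n2,n3,n5,n6,n7,n8}
Edges rejected before the tree was complete: 2.

2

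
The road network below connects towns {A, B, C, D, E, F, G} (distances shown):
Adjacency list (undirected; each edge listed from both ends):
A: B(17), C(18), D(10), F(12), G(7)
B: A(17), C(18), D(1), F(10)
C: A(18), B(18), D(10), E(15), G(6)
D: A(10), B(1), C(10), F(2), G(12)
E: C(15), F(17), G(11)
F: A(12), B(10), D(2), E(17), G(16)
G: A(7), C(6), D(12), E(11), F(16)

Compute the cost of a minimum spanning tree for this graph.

37

Grow the tree from B using Prim:
Step 1: cheapest edge leaving the tree is B-D (1); add D.
Step 2: cheapest edge leaving the tree is D-F (2); add F.
Step 3: cheapest edge leaving the tree is A-D (10); add A.
Step 4: cheapest edge leaving the tree is A-G (7); add G.
Step 5: cheapest edge leaving the tree is C-G (6); add C.
Step 6: cheapest edge leaving the tree is E-G (11); add E.
MST edges: B-D, D-F, A-D, A-G, C-G, E-G; total weight 1+2+10+7+6+11 = 37.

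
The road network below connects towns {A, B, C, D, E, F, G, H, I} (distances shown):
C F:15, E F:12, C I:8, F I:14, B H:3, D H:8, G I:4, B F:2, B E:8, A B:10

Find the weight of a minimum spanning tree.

57

Kruskal's algorithm — process edges by increasing weight (ties by edge label):
B F (2): add — endpoints in different components.
B H (3): add — endpoints in different components.
G I (4): add — endpoints in different components.
B E (8): add — endpoints in different components.
C I (8): add — endpoints in different components.
D H (8): add — endpoints in different components.
A B (10): add — endpoints in different components.
E F (12): skip — E and F already connected.
F I (14): add — endpoints in different components.
MST edges: B F, B H, G I, B E, C I, D H, A B, F I; total weight 2+3+4+8+8+8+10+14 = 57.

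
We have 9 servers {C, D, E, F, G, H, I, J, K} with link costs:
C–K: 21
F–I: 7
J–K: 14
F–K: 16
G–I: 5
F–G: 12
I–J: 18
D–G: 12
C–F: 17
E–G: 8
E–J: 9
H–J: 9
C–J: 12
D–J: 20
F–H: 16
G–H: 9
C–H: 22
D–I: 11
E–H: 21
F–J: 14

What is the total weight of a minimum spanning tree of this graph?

75

Prim's algorithm from J:
Step 1: cheapest edge leaving the tree is E–J (9); add E.
Step 2: cheapest edge leaving the tree is E–G (8); add G.
Step 3: cheapest edge leaving the tree is G–I (5); add I.
Step 4: cheapest edge leaving the tree is F–I (7); add F.
Step 5: cheapest edge leaving the tree is G–H (9); add H.
Step 6: cheapest edge leaving the tree is D–I (11); add D.
Step 7: cheapest edge leaving the tree is C–J (12); add C.
Step 8: cheapest edge leaving the tree is J–K (14); add K.
MST edges: E–J, E–G, G–I, F–I, G–H, D–I, C–J, J–K; total weight 9+8+5+7+9+11+12+14 = 75.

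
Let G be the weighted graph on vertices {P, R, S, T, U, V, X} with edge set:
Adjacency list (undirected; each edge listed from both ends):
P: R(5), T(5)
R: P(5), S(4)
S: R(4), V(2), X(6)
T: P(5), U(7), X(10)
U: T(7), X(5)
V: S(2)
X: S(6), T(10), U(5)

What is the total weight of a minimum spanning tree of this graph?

Kruskal's algorithm — process edges by increasing weight (ties by edge label):
S-V (2): add — endpoints in different components.
R-S (4): add — endpoints in different components.
P-R (5): add — endpoints in different components.
P-T (5): add — endpoints in different components.
U-X (5): add — endpoints in different components.
S-X (6): add — endpoints in different components.
MST edges: S-V, R-S, P-R, P-T, U-X, S-X; total weight 2+4+5+5+5+6 = 27.

27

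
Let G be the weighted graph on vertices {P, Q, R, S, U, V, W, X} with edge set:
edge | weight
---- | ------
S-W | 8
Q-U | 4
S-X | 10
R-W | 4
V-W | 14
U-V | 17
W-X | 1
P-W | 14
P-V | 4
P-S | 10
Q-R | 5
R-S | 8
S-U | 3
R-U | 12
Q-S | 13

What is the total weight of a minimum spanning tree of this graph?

Kruskal: consider edges lightest-first.
W-X (1): add — endpoints in different components.
S-U (3): add — endpoints in different components.
P-V (4): add — endpoints in different components.
Q-U (4): add — endpoints in different components.
R-W (4): add — endpoints in different components.
Q-R (5): add — endpoints in different components.
R-S (8): skip — R and S already connected.
S-W (8): skip — S and W already connected.
P-S (10): add — endpoints in different components.
MST edges: W-X, S-U, P-V, Q-U, R-W, Q-R, P-S; total weight 1+3+4+4+4+5+10 = 31.

31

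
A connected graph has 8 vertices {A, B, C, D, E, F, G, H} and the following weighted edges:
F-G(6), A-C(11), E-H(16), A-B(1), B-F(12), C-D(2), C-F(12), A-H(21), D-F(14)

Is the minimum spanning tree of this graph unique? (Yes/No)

No

Kruskal's algorithm — process edges by increasing weight (ties by edge label):
A-B (1): add — endpoints in different components.
C-D (2): add — endpoints in different components.
F-G (6): add — endpoints in different components.
A-C (11): add — endpoints in different components.
B-F (12): add — endpoints in different components.
C-F (12): skip — C and F already connected.
D-F (14): skip — D and F already connected.
E-H (16): add — endpoints in different components.
A-H (21): add — endpoints in different components.
Non-tree edge C-F has weight 12, equal to the heaviest edge on its tree cycle — swapping gives another MST of the same weight. Not unique.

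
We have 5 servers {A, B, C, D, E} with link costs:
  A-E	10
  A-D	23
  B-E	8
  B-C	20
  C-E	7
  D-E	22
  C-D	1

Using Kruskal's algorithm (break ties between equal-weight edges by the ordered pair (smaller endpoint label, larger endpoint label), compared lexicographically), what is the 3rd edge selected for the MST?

Sort edges by weight, then run Kruskal:
C-D (1): add — endpoints in different components.
C-E (7): add — endpoints in different components.
B-E (8): add — endpoints in different components.
A-E (10): add — endpoints in different components.
The 3rd edge added is B-E.

B-E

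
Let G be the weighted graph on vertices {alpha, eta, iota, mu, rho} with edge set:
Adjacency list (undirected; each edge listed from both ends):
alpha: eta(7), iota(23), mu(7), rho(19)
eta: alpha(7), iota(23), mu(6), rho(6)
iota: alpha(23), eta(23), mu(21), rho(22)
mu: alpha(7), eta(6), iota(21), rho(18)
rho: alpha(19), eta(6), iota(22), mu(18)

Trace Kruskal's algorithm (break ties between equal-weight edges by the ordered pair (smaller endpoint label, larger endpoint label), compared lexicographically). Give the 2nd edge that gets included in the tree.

Kruskal's algorithm — process edges by increasing weight (ties by edge label):
eta—mu (6): add. Components now {eta,mu} {rho} {alpha} {iota}
eta—rho (6): add. Components now {eta,mu,rho} {alpha} {iota}
alpha—eta (7): add. Components now {alpha,eta,mu,rho} {iota}
alpha—mu (7): skip — alpha and mu already connected.
mu—rho (18): skip — rho and mu already connected.
alpha—rho (19): skip — rho and alpha already connected.
iota—mu (21): add. Components now {alpha,eta,iota,mu,rho}
The 2nd edge added is eta—rho.

eta-rho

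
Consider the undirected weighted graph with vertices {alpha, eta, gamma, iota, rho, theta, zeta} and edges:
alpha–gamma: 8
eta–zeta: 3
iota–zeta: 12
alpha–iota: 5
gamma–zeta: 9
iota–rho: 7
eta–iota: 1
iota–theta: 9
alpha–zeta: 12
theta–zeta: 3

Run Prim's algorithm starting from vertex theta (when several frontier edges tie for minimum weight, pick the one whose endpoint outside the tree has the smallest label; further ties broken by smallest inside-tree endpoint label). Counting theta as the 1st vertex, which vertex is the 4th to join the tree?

Prim's algorithm from theta:
Step 1: frontier [theta–zeta 3, iota–theta 9] → take theta–zeta (3); add zeta.
Step 2: frontier [iota–theta 9, eta–zeta 3, gamma–zeta 9, alpha–zeta 12, iota–zeta 12] → take eta–zeta (3); add eta.
Step 3: frontier [eta–iota 1, iota–theta 9, gamma–zeta 9, alpha–zeta 12, iota–zeta 12] → take eta–iota (1); add iota.
Step 4: frontier [alpha–iota 5, iota–rho 7, gamma–zeta 9, alpha–zeta 12] → take alpha–iota (5); add alpha.
Step 5: frontier [alpha–gamma 8, iota–rho 7, gamma–zeta 9] → take iota–rho (7); add rho.
Step 6: frontier [alpha–gamma 8, gamma–zeta 9] → take alpha–gamma (8); add gamma.
Vertex order: theta, zeta, eta, iota, alpha, rho, gamma. The 4th vertex is iota.

iota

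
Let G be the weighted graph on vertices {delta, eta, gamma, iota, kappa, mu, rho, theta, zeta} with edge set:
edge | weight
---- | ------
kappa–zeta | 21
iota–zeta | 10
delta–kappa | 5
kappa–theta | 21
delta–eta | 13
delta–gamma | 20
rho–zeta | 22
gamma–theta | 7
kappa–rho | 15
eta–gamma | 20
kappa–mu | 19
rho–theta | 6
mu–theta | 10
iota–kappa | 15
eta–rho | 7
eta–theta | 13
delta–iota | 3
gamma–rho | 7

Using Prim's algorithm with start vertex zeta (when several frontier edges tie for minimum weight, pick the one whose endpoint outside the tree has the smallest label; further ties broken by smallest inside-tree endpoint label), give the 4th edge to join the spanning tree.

Prim's algorithm from zeta:
Step 1: cheapest edge leaving the tree is iota–zeta (10); add iota.
Step 2: cheapest edge leaving the tree is delta–iota (3); add delta.
Step 3: cheapest edge leaving the tree is delta–kappa (5); add kappa.
Step 4: cheapest edge leaving the tree is delta–eta (13); add eta.
Step 5: cheapest edge leaving the tree is eta–rho (7); add rho.
Step 6: cheapest edge leaving the tree is rho–theta (6); add theta.
Step 7: cheapest edge leaving the tree is gamma–rho (7); add gamma.
Step 8: cheapest edge leaving the tree is mu–theta (10); add mu.
The 4th edge added is delta–eta.

delta-eta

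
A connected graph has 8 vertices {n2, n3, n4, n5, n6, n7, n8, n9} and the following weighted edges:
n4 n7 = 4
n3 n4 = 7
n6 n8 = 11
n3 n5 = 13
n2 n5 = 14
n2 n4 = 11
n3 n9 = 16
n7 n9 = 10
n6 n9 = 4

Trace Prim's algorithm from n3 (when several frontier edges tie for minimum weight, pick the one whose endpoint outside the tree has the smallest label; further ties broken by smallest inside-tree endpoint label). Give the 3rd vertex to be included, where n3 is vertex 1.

n7

Grow the tree from n3 using Prim:
Step 1: cheapest edge leaving the tree is n3 n4 (7); add n4.
Step 2: cheapest edge leaving the tree is n4 n7 (4); add n7.
Step 3: cheapest edge leaving the tree is n7 n9 (10); add n9.
Step 4: cheapest edge leaving the tree is n6 n9 (4); add n6.
Step 5: cheapest edge leaving the tree is n2 n4 (11); add n2.
Step 6: cheapest edge leaving the tree is n6 n8 (11); add n8.
Step 7: cheapest edge leaving the tree is n3 n5 (13); add n5.
Vertex order: n3, n4, n7, n9, n6, n2, n8, n5. The 3rd vertex is n7.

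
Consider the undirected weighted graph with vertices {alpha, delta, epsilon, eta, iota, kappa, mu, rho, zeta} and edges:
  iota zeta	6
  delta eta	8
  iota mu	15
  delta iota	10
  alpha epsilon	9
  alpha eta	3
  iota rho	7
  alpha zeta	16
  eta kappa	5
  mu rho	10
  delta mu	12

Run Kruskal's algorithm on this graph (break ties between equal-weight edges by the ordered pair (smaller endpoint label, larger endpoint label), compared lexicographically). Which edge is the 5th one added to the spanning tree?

delta-eta

Sort edges by weight, then run Kruskal:
alpha eta (3): add — endpoints in different components.
eta kappa (5): add — endpoints in different components.
iota zeta (6): add — endpoints in different components.
iota rho (7): add — endpoints in different components.
delta eta (8): add — endpoints in different components.
alpha epsilon (9): add — endpoints in different components.
delta iota (10): add — endpoints in different components.
mu rho (10): add — endpoints in different components.
The 5th edge added is delta eta.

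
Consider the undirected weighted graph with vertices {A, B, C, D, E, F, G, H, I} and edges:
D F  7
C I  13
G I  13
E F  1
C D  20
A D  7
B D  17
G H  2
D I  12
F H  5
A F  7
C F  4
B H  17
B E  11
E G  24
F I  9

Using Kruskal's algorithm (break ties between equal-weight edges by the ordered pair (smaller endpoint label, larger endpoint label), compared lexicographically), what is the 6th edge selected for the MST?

A-F

Sort edges by weight, then run Kruskal:
E F (1): add — endpoints in different components.
G H (2): add — endpoints in different components.
C F (4): add — endpoints in different components.
F H (5): add — endpoints in different components.
A D (7): add — endpoints in different components.
A F (7): add — endpoints in different components.
D F (7): skip — D and F already connected.
F I (9): add — endpoints in different components.
B E (11): add — endpoints in different components.
The 6th edge added is A F.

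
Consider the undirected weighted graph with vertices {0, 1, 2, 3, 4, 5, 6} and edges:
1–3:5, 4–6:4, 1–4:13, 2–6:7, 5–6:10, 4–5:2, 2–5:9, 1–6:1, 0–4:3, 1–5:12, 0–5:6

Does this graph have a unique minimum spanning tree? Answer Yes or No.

Sort edges by weight, then run Kruskal:
1–6 (1): add. Components now {0} {1,6} {2} {3} {4} {5}
4–5 (2): add. Components now {0} {1,6} {2} {3} {4,5}
0–4 (3): add. Components now {0,4,5} {1,6} {2} {3}
4–6 (4): add. Components now {0,1,4,5,6} {2} {3}
1–3 (5): add. Components now {0,1,3,4,5,6} {2}
0–5 (6): skip — 0 and 5 already connected.
2–6 (7): add. Components now {0,1,2,3,4,5,6}
Every non-tree edge has weight strictly greater than the heaviest edge on the tree path between its endpoints, so the MST is unique.

Yes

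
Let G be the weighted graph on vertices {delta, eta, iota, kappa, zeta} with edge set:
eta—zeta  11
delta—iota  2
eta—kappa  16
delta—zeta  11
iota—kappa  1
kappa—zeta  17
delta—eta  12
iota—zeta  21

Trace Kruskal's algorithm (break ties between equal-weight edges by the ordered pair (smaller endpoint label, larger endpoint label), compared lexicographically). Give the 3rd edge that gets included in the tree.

delta-zeta

Kruskal: consider edges lightest-first.
iota—kappa (1): add — endpoints in different components.
delta—iota (2): add — endpoints in different components.
delta—zeta (11): add — endpoints in different components.
eta—zeta (11): add — endpoints in different components.
The 3rd edge added is delta—zeta.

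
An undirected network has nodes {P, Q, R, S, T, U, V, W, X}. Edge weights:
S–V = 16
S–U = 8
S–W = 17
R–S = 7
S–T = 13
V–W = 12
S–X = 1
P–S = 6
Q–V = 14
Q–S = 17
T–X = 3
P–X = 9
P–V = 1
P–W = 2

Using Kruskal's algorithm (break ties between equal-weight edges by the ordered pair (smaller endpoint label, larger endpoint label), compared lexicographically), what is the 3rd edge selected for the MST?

Kruskal: consider edges lightest-first.
P–V (1): add — endpoints in different components.
S–X (1): add — endpoints in different components.
P–W (2): add — endpoints in different components.
T–X (3): add — endpoints in different components.
P–S (6): add — endpoints in different components.
R–S (7): add — endpoints in different components.
S–U (8): add — endpoints in different components.
P–X (9): skip — X and P already connected.
V–W (12): skip — W and V already connected.
S–T (13): skip — S and T already connected.
Q–V (14): add — endpoints in different components.
The 3rd edge added is P–W.

P-W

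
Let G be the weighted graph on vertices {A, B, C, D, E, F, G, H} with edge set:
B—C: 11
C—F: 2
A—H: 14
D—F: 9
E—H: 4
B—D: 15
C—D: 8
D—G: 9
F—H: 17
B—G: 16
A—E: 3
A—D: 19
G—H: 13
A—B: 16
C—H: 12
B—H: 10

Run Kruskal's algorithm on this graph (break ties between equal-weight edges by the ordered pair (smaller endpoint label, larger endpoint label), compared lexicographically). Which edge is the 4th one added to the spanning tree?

C-D

Sort edges by weight, then run Kruskal:
C—F (2): add — endpoints in different components.
A—E (3): add — endpoints in different components.
E—H (4): add — endpoints in different components.
C—D (8): add — endpoints in different components.
D—F (9): skip — D and F already connected.
D—G (9): add — endpoints in different components.
B—H (10): add — endpoints in different components.
B—C (11): add — endpoints in different components.
The 4th edge added is C—D.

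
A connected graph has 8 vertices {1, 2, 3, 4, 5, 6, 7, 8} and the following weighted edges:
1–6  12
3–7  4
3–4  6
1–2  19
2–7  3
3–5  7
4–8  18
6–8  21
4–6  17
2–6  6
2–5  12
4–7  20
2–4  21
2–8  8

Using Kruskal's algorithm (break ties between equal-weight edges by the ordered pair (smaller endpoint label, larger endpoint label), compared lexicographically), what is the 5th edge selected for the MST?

Kruskal's algorithm — process edges by increasing weight (ties by edge label):
2–7 (3): add — endpoints in different components.
3–7 (4): add — endpoints in different components.
2–6 (6): add — endpoints in different components.
3–4 (6): add — endpoints in different components.
3–5 (7): add — endpoints in different components.
2–8 (8): add — endpoints in different components.
1–6 (12): add — endpoints in different components.
The 5th edge added is 3–5.

3-5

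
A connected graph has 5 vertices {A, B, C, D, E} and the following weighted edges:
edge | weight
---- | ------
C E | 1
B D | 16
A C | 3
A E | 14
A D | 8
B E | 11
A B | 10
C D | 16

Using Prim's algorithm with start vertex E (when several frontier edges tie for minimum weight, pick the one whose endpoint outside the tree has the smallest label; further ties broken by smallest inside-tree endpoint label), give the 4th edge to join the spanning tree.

Grow the tree from E using Prim:
Step 1: cheapest edge leaving the tree is C E (1); add C.
Step 2: cheapest edge leaving the tree is A C (3); add A.
Step 3: cheapest edge leaving the tree is A D (8); add D.
Step 4: cheapest edge leaving the tree is A B (10); add B.
The 4th edge added is A B.

A-B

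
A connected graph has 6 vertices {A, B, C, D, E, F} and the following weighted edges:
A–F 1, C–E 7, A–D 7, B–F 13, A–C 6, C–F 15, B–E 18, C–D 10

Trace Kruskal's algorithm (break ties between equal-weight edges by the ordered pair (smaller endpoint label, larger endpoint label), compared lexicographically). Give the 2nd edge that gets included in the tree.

A-C

Kruskal: consider edges lightest-first.
A–F (1): add. Components now {A,F} {B} {C} {D} {E}
A–C (6): add. Components now {A,C,F} {B} {D} {E}
A–D (7): add. Components now {A,C,D,F} {B} {E}
C–E (7): add. Components now {A,C,D,E,F} {B}
C–D (10): skip — C and D already connected.
B–F (13): add. Components now {A,B,C,D,E,F}
The 2nd edge added is A–C.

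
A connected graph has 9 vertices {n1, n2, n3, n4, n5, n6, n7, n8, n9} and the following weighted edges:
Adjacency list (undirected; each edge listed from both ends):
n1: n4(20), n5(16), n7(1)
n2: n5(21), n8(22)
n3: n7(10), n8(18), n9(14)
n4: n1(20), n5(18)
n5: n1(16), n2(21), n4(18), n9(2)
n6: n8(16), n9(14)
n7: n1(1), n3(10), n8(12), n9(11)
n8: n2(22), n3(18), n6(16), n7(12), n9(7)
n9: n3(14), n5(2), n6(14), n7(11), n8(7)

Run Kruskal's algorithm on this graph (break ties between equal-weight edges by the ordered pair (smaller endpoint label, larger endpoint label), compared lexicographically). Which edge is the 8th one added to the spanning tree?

n2-n5

Kruskal's algorithm — process edges by increasing weight (ties by edge label):
n1—n7 (1): add — endpoints in different components.
n5—n9 (2): add — endpoints in different components.
n8—n9 (7): add — endpoints in different components.
n3—n7 (10): add — endpoints in different components.
n7—n9 (11): add — endpoints in different components.
n7—n8 (12): skip — n7 and n8 already connected.
n3—n9 (14): skip — n3 and n9 already connected.
n6—n9 (14): add — endpoints in different components.
n1—n5 (16): skip — n1 and n5 already connected.
n6—n8 (16): skip — n6 and n8 already connected.
n3—n8 (18): skip — n3 and n8 already connected.
n4—n5 (18): add — endpoints in different components.
n1—n4 (20): skip — n1 and n4 already connected.
n2—n5 (21): add — endpoints in different components.
The 8th edge added is n2—n5.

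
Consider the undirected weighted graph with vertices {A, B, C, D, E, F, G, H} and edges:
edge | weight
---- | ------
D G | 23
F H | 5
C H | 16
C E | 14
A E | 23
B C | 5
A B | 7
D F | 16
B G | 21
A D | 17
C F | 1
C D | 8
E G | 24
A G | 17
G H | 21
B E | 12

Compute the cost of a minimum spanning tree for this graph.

55

Kruskal: consider edges lightest-first.
C F (1): add — endpoints in different components.
B C (5): add — endpoints in different components.
F H (5): add — endpoints in different components.
A B (7): add — endpoints in different components.
C D (8): add — endpoints in different components.
B E (12): add — endpoints in different components.
C E (14): skip — C and E already connected.
C H (16): skip — C and H already connected.
D F (16): skip — D and F already connected.
A D (17): skip — A and D already connected.
A G (17): add — endpoints in different components.
MST edges: C F, B C, F H, A B, C D, B E, A G; total weight 1+5+5+7+8+12+17 = 55.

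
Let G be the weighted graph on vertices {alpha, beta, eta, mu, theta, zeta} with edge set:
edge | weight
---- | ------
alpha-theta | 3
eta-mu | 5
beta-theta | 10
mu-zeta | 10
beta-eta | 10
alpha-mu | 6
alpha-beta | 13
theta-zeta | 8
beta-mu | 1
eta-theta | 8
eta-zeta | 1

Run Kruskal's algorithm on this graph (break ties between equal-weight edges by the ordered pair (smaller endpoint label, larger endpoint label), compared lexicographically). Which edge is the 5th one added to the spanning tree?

Sort edges by weight, then run Kruskal:
beta-mu (1): add. Components now {zeta} {alpha} {beta,mu} {eta} {theta}
eta-zeta (1): add. Components now {eta,zeta} {alpha} {beta,mu} {theta}
alpha-theta (3): add. Components now {eta,zeta} {alpha,theta} {beta,mu}
eta-mu (5): add. Components now {beta,eta,mu,zeta} {alpha,theta}
alpha-mu (6): add. Components now {alpha,beta,eta,mu,theta,zeta}
The 5th edge added is alpha-mu.

alpha-mu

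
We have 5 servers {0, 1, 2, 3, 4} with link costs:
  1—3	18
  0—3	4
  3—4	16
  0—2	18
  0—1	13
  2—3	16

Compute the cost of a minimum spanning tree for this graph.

49

Kruskal's algorithm — process edges by increasing weight (ties by edge label):
0—3 (4): add — endpoints in different components.
0—1 (13): add — endpoints in different components.
2—3 (16): add — endpoints in different components.
3—4 (16): add — endpoints in different components.
MST edges: 0—3, 0—1, 2—3, 3—4; total weight 4+13+16+16 = 49.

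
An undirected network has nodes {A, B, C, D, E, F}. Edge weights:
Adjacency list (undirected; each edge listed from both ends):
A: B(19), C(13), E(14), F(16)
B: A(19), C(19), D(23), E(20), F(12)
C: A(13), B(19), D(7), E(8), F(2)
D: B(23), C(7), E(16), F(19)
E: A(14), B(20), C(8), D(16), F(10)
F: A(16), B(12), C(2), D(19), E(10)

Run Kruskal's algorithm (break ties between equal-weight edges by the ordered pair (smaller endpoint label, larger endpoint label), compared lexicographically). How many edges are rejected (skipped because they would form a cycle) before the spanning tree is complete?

Kruskal's algorithm — process edges by increasing weight (ties by edge label):
C–F (2): add — endpoints in different components.
C–D (7): add — endpoints in different components.
C–E (8): add — endpoints in different components.
E–F (10): skip — E and F already connected.
B–F (12): add — endpoints in different components.
A–C (13): add — endpoints in different components.
Edges rejected before the tree was complete: 1.

1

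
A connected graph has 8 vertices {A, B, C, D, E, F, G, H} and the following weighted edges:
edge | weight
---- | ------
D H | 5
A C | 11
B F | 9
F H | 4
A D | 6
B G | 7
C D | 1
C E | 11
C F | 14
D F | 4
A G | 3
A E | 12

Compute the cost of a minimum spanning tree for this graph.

Prim, starting at C.
Step 1: cheapest edge leaving the tree is C D (1); add D.
Step 2: cheapest edge leaving the tree is D F (4); add F.
Step 3: cheapest edge leaving the tree is F H (4); add H.
Step 4: cheapest edge leaving the tree is A D (6); add A.
Step 5: cheapest edge leaving the tree is A G (3); add G.
Step 6: cheapest edge leaving the tree is B G (7); add B.
Step 7: cheapest edge leaving the tree is C E (11); add E.
MST edges: C D, D F, F H, A D, A G, B G, C E; total weight 1+4+4+6+3+7+11 = 36.

36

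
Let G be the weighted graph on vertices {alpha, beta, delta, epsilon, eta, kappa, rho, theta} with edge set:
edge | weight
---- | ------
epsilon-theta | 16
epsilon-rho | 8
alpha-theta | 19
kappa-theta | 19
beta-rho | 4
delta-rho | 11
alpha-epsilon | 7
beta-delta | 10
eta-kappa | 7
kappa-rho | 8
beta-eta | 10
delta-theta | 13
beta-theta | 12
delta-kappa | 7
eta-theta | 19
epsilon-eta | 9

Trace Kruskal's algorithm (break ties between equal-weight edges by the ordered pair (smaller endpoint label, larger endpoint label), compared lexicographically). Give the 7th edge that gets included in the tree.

beta-theta

Kruskal: consider edges lightest-first.
beta-rho (4): add — endpoints in different components.
alpha-epsilon (7): add — endpoints in different components.
delta-kappa (7): add — endpoints in different components.
eta-kappa (7): add — endpoints in different components.
epsilon-rho (8): add — endpoints in different components.
kappa-rho (8): add — endpoints in different components.
epsilon-eta (9): skip — eta and epsilon already connected.
beta-delta (10): skip — beta and delta already connected.
beta-eta (10): skip — eta and beta already connected.
delta-rho (11): skip — rho and delta already connected.
beta-theta (12): add — endpoints in different components.
The 7th edge added is beta-theta.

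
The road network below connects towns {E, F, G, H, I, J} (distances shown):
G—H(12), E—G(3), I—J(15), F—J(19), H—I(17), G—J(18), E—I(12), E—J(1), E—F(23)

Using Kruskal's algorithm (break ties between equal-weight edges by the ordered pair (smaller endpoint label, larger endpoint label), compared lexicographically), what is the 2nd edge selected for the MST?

Sort edges by weight, then run Kruskal:
E—J (1): add. Components now {E,J} {F} {G} {H} {I}
E—G (3): add. Components now {E,G,J} {F} {H} {I}
E—I (12): add. Components now {E,G,I,J} {F} {H}
G—H (12): add. Components now {E,G,H,I,J} {F}
I—J (15): skip — I and J already connected.
H—I (17): skip — H and I already connected.
G—J (18): skip — G and J already connected.
F—J (19): add. Components now {E,F,G,H,I,J}
The 2nd edge added is E—G.

E-G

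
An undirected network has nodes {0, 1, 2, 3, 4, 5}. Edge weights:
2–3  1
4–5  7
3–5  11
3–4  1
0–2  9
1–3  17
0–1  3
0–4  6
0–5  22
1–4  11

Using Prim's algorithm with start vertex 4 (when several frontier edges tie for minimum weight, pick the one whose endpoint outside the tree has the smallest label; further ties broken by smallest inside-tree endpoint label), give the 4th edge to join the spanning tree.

0-1

Prim's algorithm from 4:
Step 1: cheapest edge leaving the tree is 3–4 (1); add 3.
Step 2: cheapest edge leaving the tree is 2–3 (1); add 2.
Step 3: cheapest edge leaving the tree is 0–4 (6); add 0.
Step 4: cheapest edge leaving the tree is 0–1 (3); add 1.
Step 5: cheapest edge leaving the tree is 4–5 (7); add 5.
The 4th edge added is 0–1.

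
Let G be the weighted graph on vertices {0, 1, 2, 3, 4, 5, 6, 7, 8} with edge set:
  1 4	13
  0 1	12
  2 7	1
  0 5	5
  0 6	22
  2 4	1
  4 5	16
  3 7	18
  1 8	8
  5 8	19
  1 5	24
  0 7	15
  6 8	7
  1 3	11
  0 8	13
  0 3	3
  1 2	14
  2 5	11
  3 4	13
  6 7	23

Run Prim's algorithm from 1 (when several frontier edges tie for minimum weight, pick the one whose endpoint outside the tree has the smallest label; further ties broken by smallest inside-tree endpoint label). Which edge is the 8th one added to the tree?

2-7

Grow the tree from 1 using Prim:
Step 1: cheapest edge leaving the tree is 1 8 (8); add 8.
Step 2: cheapest edge leaving the tree is 6 8 (7); add 6.
Step 3: cheapest edge leaving the tree is 1 3 (11); add 3.
Step 4: cheapest edge leaving the tree is 0 3 (3); add 0.
Step 5: cheapest edge leaving the tree is 0 5 (5); add 5.
Step 6: cheapest edge leaving the tree is 2 5 (11); add 2.
Step 7: cheapest edge leaving the tree is 2 4 (1); add 4.
Step 8: cheapest edge leaving the tree is 2 7 (1); add 7.
The 8th edge added is 2 7.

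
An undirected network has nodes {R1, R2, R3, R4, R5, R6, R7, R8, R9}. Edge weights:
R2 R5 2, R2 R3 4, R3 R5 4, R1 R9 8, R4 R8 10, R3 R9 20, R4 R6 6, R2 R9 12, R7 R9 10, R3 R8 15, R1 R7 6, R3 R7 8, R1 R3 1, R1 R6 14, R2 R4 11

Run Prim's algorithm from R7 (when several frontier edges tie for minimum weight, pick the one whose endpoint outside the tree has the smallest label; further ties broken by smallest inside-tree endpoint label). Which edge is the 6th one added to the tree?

Prim, starting at R7.
Step 1: cheapest edge leaving the tree is R1 R7 (6); add R1.
Step 2: cheapest edge leaving the tree is R1 R3 (1); add R3.
Step 3: cheapest edge leaving the tree is R2 R3 (4); add R2.
Step 4: cheapest edge leaving the tree is R2 R5 (2); add R5.
Step 5: cheapest edge leaving the tree is R1 R9 (8); add R9.
Step 6: cheapest edge leaving the tree is R2 R4 (11); add R4.
Step 7: cheapest edge leaving the tree is R4 R6 (6); add R6.
Step 8: cheapest edge leaving the tree is R4 R8 (10); add R8.
The 6th edge added is R2 R4.

R2-R4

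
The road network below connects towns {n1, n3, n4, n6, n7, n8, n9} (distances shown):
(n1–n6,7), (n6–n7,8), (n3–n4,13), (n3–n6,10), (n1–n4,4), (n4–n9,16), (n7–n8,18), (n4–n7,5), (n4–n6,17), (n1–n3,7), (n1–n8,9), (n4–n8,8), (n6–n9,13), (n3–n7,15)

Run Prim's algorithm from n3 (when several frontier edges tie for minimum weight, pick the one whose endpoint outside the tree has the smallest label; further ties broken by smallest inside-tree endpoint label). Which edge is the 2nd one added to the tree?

Prim, starting at n3.
Step 1: frontier [n1–n3 7, n3–n6 10, n3–n4 13, n3–n7 15] → take n1–n3 (7); add n1.
Step 2: frontier [n1–n4 4, n1–n6 7, n1–n8 9, n3–n6 10, n3–n4 13, n3–n7 15] → take n1–n4 (4); add n4.
Step 3: frontier [n1–n6 7, n1–n8 9, n3–n6 10, n3–n7 15, n4–n7 5, n4–n8 8, n4–n9 16, n4–n6 17] → take n4–n7 (5); add n7.
Step 4: frontier [n1–n6 7, n1–n8 9, n3–n6 10, n4–n8 8, n4–n9 16, n4–n6 17, n6–n7 8, n7–n8 18] → take n1–n6 (7); add n6.
Step 5: frontier [n1–n8 9, n4–n8 8, n4–n9 16, n6–n9 13, n7–n8 18] → take n4–n8 (8); add n8.
Step 6: frontier [n4–n9 16, n6–n9 13] → take n6–n9 (13); add n9.
The 2nd edge added is n1–n4.

n1-n4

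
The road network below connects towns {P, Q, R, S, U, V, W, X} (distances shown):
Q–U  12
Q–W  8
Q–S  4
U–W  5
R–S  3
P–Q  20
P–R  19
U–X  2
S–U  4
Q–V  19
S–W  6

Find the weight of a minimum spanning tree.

Kruskal's algorithm — process edges by increasing weight (ties by edge label):
U–X (2): add — endpoints in different components.
R–S (3): add — endpoints in different components.
Q–S (4): add — endpoints in different components.
S–U (4): add — endpoints in different components.
U–W (5): add — endpoints in different components.
S–W (6): skip — W and S already connected.
Q–W (8): skip — W and Q already connected.
Q–U (12): skip — U and Q already connected.
P–R (19): add — endpoints in different components.
Q–V (19): add — endpoints in different components.
MST edges: U–X, R–S, Q–S, S–U, U–W, P–R, Q–V; total weight 2+3+4+4+5+19+19 = 56.

56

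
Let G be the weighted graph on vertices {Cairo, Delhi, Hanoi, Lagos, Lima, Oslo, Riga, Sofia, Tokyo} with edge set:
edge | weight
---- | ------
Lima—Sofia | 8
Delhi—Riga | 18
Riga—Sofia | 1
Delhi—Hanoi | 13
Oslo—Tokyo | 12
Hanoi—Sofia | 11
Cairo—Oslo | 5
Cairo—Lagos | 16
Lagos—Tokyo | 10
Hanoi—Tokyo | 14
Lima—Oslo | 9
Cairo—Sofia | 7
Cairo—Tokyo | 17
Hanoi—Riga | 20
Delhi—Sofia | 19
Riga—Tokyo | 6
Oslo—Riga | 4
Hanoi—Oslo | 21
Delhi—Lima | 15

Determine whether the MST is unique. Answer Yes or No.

Kruskal's algorithm — process edges by increasing weight (ties by edge label):
Riga—Sofia (1): add — endpoints in different components.
Oslo—Riga (4): add — endpoints in different components.
Cairo—Oslo (5): add — endpoints in different components.
Riga—Tokyo (6): add — endpoints in different components.
Cairo—Sofia (7): skip — Cairo and Sofia already connected.
Lima—Sofia (8): add — endpoints in different components.
Lima—Oslo (9): skip — Lima and Oslo already connected.
Lagos—Tokyo (10): add — endpoints in different components.
Hanoi—Sofia (11): add — endpoints in different components.
Oslo—Tokyo (12): skip — Tokyo and Oslo already connected.
Delhi—Hanoi (13): add — endpoints in different components.
Every non-tree edge has weight strictly greater than the heaviest edge on the tree path between its endpoints, so the MST is unique.

Yes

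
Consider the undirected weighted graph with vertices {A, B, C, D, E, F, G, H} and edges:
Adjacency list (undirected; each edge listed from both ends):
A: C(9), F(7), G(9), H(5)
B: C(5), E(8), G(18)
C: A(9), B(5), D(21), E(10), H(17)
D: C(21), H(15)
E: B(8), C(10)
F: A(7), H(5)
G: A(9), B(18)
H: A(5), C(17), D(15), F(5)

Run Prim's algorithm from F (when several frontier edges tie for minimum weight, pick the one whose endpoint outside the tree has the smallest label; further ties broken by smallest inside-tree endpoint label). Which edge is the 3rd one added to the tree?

Prim, starting at F.
Step 1: cheapest edge leaving the tree is F—H (5); add H.
Step 2: cheapest edge leaving the tree is A—H (5); add A.
Step 3: cheapest edge leaving the tree is A—C (9); add C.
Step 4: cheapest edge leaving the tree is B—C (5); add B.
Step 5: cheapest edge leaving the tree is B—E (8); add E.
Step 6: cheapest edge leaving the tree is A—G (9); add G.
Step 7: cheapest edge leaving the tree is D—H (15); add D.
The 3rd edge added is A—C.

A-C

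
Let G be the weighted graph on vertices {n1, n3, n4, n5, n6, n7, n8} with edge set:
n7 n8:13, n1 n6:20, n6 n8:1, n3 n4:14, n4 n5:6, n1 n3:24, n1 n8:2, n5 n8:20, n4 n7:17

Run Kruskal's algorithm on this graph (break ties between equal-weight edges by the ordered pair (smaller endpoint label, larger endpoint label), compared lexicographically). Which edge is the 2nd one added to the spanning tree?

Kruskal's algorithm — process edges by increasing weight (ties by edge label):
n6 n8 (1): add. Components now {n4} {n6,n8} {n1} {n3} {n5} {n7}
n1 n8 (2): add. Components now {n4} {n1,n6,n8} {n3} {n5} {n7}
n4 n5 (6): add. Components now {n4,n5} {n1,n6,n8} {n3} {n7}
n7 n8 (13): add. Components now {n4,n5} {n1,n6,n7,n8} {n3}
n3 n4 (14): add. Components now {n3,n4,n5} {n1,n6,n7,n8}
n4 n7 (17): add. Components now {n1,n3,n4,n5,n6,n7,n8}
The 2nd edge added is n1 n8.

n1-n8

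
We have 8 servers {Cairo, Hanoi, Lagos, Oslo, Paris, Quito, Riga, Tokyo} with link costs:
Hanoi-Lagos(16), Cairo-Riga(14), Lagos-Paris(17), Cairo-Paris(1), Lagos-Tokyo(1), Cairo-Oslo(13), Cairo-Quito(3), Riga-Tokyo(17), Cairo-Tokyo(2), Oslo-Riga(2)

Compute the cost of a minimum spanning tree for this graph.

38

Kruskal's algorithm — process edges by increasing weight (ties by edge label):
Cairo-Paris (1): add — endpoints in different components.
Lagos-Tokyo (1): add — endpoints in different components.
Cairo-Tokyo (2): add — endpoints in different components.
Oslo-Riga (2): add — endpoints in different components.
Cairo-Quito (3): add — endpoints in different components.
Cairo-Oslo (13): add — endpoints in different components.
Cairo-Riga (14): skip — Cairo and Riga already connected.
Hanoi-Lagos (16): add — endpoints in different components.
MST edges: Cairo-Paris, Lagos-Tokyo, Cairo-Tokyo, Oslo-Riga, Cairo-Quito, Cairo-Oslo, Hanoi-Lagos; total weight 1+1+2+2+3+13+16 = 38.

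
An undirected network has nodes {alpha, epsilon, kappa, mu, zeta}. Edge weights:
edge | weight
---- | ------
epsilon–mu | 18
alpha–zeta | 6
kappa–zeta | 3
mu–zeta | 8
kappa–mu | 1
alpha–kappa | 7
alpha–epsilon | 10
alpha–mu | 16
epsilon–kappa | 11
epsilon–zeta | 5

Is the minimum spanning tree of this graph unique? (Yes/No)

Yes

Sort edges by weight, then run Kruskal:
kappa–mu (1): add — endpoints in different components.
kappa–zeta (3): add — endpoints in different components.
epsilon–zeta (5): add — endpoints in different components.
alpha–zeta (6): add — endpoints in different components.
Every non-tree edge has weight strictly greater than the heaviest edge on the tree path between its endpoints, so the MST is unique.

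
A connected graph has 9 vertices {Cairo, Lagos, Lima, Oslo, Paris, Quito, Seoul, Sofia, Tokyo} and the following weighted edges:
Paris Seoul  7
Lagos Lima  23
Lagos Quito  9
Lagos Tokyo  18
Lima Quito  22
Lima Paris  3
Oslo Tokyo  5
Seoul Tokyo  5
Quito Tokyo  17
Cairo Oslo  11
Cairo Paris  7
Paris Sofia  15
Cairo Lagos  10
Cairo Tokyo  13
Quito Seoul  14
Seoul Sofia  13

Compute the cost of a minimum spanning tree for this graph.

59

Sort edges by weight, then run Kruskal:
Lima Paris (3): add — endpoints in different components.
Oslo Tokyo (5): add — endpoints in different components.
Seoul Tokyo (5): add — endpoints in different components.
Cairo Paris (7): add — endpoints in different components.
Paris Seoul (7): add — endpoints in different components.
Lagos Quito (9): add — endpoints in different components.
Cairo Lagos (10): add — endpoints in different components.
Cairo Oslo (11): skip — Cairo and Oslo already connected.
Cairo Tokyo (13): skip — Cairo and Tokyo already connected.
Seoul Sofia (13): add — endpoints in different components.
MST edges: Lima Paris, Oslo Tokyo, Seoul Tokyo, Cairo Paris, Paris Seoul, Lagos Quito, Cairo Lagos, Seoul Sofia; total weight 3+5+5+7+7+9+10+13 = 59.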